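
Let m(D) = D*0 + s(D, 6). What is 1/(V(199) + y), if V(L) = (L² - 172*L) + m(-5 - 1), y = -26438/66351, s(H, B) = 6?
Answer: 66351/356875591 ≈ 0.00018592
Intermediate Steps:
m(D) = 6 (m(D) = D*0 + 6 = 0 + 6 = 6)
y = -26438/66351 (y = -26438*1/66351 = -26438/66351 ≈ -0.39846)
V(L) = 6 + L² - 172*L (V(L) = (L² - 172*L) + 6 = 6 + L² - 172*L)
1/(V(199) + y) = 1/((6 + 199² - 172*199) - 26438/66351) = 1/((6 + 39601 - 34228) - 26438/66351) = 1/(5379 - 26438/66351) = 1/(356875591/66351) = 66351/356875591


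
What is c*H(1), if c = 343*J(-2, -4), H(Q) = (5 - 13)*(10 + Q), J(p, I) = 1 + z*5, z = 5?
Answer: -784784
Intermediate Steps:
J(p, I) = 26 (J(p, I) = 1 + 5*5 = 1 + 25 = 26)
H(Q) = -80 - 8*Q (H(Q) = -8*(10 + Q) = -80 - 8*Q)
c = 8918 (c = 343*26 = 8918)
c*H(1) = 8918*(-80 - 8*1) = 8918*(-80 - 8) = 8918*(-88) = -784784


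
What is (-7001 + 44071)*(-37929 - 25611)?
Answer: -2355427800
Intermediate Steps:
(-7001 + 44071)*(-37929 - 25611) = 37070*(-63540) = -2355427800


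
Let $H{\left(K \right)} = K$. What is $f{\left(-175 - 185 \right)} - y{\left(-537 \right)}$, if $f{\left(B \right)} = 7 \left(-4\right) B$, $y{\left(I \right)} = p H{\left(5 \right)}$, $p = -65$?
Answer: $10405$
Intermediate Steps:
$y{\left(I \right)} = -325$ ($y{\left(I \right)} = \left(-65\right) 5 = -325$)
$f{\left(B \right)} = - 28 B$
$f{\left(-175 - 185 \right)} - y{\left(-537 \right)} = - 28 \left(-175 - 185\right) - -325 = - 28 \left(-175 - 185\right) + 325 = \left(-28\right) \left(-360\right) + 325 = 10080 + 325 = 10405$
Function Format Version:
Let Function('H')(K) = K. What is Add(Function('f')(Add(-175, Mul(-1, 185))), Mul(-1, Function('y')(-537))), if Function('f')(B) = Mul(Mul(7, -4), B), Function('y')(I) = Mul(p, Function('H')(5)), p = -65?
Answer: 10405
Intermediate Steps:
Function('y')(I) = -325 (Function('y')(I) = Mul(-65, 5) = -325)
Function('f')(B) = Mul(-28, B)
Add(Function('f')(Add(-175, Mul(-1, 185))), Mul(-1, Function('y')(-537))) = Add(Mul(-28, Add(-175, Mul(-1, 185))), Mul(-1, -325)) = Add(Mul(-28, Add(-175, -185)), 325) = Add(Mul(-28, -360), 325) = Add(10080, 325) = 10405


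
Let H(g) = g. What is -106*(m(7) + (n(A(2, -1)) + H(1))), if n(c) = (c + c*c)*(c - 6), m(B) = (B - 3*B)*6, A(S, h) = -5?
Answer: 32118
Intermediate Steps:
m(B) = -12*B (m(B) = -2*B*6 = -12*B)
n(c) = (-6 + c)*(c + c²) (n(c) = (c + c²)*(-6 + c) = (-6 + c)*(c + c²))
-106*(m(7) + (n(A(2, -1)) + H(1))) = -106*(-12*7 + (-5*(-6 + (-5)² - 5*(-5)) + 1)) = -106*(-84 + (-5*(-6 + 25 + 25) + 1)) = -106*(-84 + (-5*44 + 1)) = -106*(-84 + (-220 + 1)) = -106*(-84 - 219) = -106*(-303) = 32118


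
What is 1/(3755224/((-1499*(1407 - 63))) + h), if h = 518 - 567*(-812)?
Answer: 251832/116074439701 ≈ 2.1696e-6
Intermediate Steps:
h = 460922 (h = 518 + 460404 = 460922)
1/(3755224/((-1499*(1407 - 63))) + h) = 1/(3755224/((-1499*(1407 - 63))) + 460922) = 1/(3755224/((-1499*1344)) + 460922) = 1/(3755224/(-2014656) + 460922) = 1/(3755224*(-1/2014656) + 460922) = 1/(-469403/251832 + 460922) = 1/(116074439701/251832) = 251832/116074439701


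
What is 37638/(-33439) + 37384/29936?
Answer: 907003/7360514 ≈ 0.12323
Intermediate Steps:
37638/(-33439) + 37384/29936 = 37638*(-1/33439) + 37384*(1/29936) = -2214/1967 + 4673/3742 = 907003/7360514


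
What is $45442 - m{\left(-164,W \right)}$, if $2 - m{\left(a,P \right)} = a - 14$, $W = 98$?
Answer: $45262$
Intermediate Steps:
$m{\left(a,P \right)} = 16 - a$ ($m{\left(a,P \right)} = 2 - \left(a - 14\right) = 2 - \left(-14 + a\right) = 16 - a$)
$45442 - m{\left(-164,W \right)} = 45442 - \left(16 - -164\right) = 45442 - \left(16 + 164\right) = 45442 - 180 = 45262$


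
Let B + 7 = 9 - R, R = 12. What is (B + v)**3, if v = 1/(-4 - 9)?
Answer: -2248091/2197 ≈ -1023.3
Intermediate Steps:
B = -10 (B = -7 + (9 - 1*12) = -7 + (9 - 12) = -7 - 3 = -10)
v = -1/13 (v = 1/(-13) = -1/13 ≈ -0.076923)
(B + v)**3 = (-10 - 1/13)**3 = (-131/13)**3 = -2248091/2197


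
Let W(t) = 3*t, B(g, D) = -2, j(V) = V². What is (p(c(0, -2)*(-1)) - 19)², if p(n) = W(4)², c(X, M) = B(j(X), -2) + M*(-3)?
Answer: 15625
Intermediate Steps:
c(X, M) = -2 - 3*M (c(X, M) = -2 + M*(-3) = -2 - 3*M)
p(n) = 144 (p(n) = (3*4)² = 12² = 144)
(p(c(0, -2)*(-1)) - 19)² = (144 - 19)² = 125² = 15625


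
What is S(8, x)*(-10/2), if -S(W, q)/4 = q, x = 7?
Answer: 140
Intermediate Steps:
S(W, q) = -4*q
S(8, x)*(-10/2) = (-4*7)*(-10/2) = -(-280)/2 = -28*(-5) = 140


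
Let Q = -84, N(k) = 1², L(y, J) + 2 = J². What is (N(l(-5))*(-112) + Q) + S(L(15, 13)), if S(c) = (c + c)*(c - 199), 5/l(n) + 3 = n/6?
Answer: -10884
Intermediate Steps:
L(y, J) = -2 + J²
l(n) = 5/(-3 + n/6)
S(c) = 2*c*(-199 + c) (S(c) = (2*c)*(-199 + c) = 2*c*(-199 + c))
N(k) = 1
(N(l(-5))*(-112) + Q) + S(L(15, 13)) = (1*(-112) - 84) + 2*(-2 + 13²)*(-199 + (-2 + 13²)) = (-112 - 84) + 2*(-2 + 169)*(-199 + (-2 + 169)) = -196 + 2*167*(-199 + 167) = -196 + 2*167*(-32) = -196 - 10688 = -10884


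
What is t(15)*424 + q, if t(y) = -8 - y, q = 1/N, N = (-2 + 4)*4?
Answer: -78015/8 ≈ -9751.9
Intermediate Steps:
N = 8 (N = 2*4 = 8)
q = 1/8 ≈ 0.12500
t(15)*424 + q = (-8 - 1*15)*424 + 1/8 = (-8 - 15)*424 + 1/8 = -23*424 + 1/8 = -9752 + 1/8 = -78015/8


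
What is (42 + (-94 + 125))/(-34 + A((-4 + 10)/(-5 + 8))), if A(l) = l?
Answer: -73/32 ≈ -2.2813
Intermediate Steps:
(42 + (-94 + 125))/(-34 + A((-4 + 10)/(-5 + 8))) = (42 + (-94 + 125))/(-34 + (-4 + 10)/(-5 + 8)) = (42 + 31)/(-34 + 6/3) = 73/(-34 + 6*(⅓)) = 73/(-34 + 2) = 73/(-32) = 73*(-1/32) = -73/32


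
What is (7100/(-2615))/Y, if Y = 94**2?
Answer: -355/1155307 ≈ -0.00030728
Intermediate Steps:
Y = 8836
(7100/(-2615))/Y = (7100/(-2615))/8836 = (7100*(-1/2615))*(1/8836) = -1420/523*1/8836 = -355/1155307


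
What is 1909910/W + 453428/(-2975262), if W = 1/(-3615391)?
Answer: -10272198308761751824/1487631 ≈ -6.9051e+12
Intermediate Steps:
W = -1/3615391 ≈ -2.7660e-7
1909910/W + 453428/(-2975262) = 1909910/(-1/3615391) + 453428/(-2975262) = 1909910*(-3615391) + 453428*(-1/2975262) = -6905071424810 - 226714/1487631 = -10272198308761751824/1487631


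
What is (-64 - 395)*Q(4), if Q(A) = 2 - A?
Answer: 918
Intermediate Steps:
(-64 - 395)*Q(4) = (-64 - 395)*(2 - 1*4) = -459*(2 - 4) = -459*(-2) = 918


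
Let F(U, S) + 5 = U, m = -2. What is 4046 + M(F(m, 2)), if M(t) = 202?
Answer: 4248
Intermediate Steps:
F(U, S) = -5 + U
4046 + M(F(m, 2)) = 4046 + 202 = 4248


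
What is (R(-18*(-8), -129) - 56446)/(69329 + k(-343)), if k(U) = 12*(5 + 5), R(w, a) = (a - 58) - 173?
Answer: -56806/69449 ≈ -0.81795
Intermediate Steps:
R(w, a) = -231 + a (R(w, a) = (-58 + a) - 173 = -231 + a)
k(U) = 120 (k(U) = 12*10 = 120)
(R(-18*(-8), -129) - 56446)/(69329 + k(-343)) = ((-231 - 129) - 56446)/(69329 + 120) = (-360 - 56446)/69449 = -56806*1/69449 = -56806/69449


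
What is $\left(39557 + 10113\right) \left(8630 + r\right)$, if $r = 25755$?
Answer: $1707902950$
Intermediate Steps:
$\left(39557 + 10113\right) \left(8630 + r\right) = \left(39557 + 10113\right) \left(8630 + 25755\right) = 49670 \cdot 34385 = 1707902950$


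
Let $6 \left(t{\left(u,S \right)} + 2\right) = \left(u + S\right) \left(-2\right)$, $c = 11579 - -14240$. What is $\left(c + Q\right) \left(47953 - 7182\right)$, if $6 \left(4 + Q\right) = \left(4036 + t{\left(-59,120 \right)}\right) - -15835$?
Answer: $\frac{10686405268}{9} \approx 1.1874 \cdot 10^{9}$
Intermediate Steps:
$c = 25819$ ($c = 11579 + 14240 = 25819$)
$t{\left(u,S \right)} = -2 - \frac{S}{3} - \frac{u}{3}$ ($t{\left(u,S \right)} = -2 + \frac{\left(u + S\right) \left(-2\right)}{6} = -2 + \frac{\left(S + u\right) \left(-2\right)}{6} = -2 + \frac{- 2 S - 2 u}{6} = -2 - \left(\frac{S}{3} + \frac{u}{3}\right) = -2 - \frac{S}{3} - \frac{u}{3}$)
$Q = \frac{29737}{9}$ ($Q = -4 + \frac{\left(4036 - \frac{67}{3}\right) - -15835}{6} = -4 + \frac{\left(4036 - \frac{67}{3}\right) + 15835}{6} = -4 + \frac{\frac{12041}{3} + 15835}{6} = -4 + \frac{1}{6} \cdot \frac{59546}{3} = -4 + \frac{29773}{9} = \frac{29737}{9} \approx 3304.1$)
$\left(c + Q\right) \left(47953 - 7182\right) = \left(25819 + \frac{29737}{9}\right) \left(47953 - 7182\right) = \frac{262108}{9} \cdot 40771 = \frac{10686405268}{9}$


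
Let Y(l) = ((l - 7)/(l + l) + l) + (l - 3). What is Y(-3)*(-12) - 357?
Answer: -269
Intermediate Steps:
Y(l) = -3 + 2*l + (-7 + l)/(2*l) (Y(l) = ((-7 + l)/((2*l)) + l) + (-3 + l) = ((-7 + l)*(1/(2*l)) + l) + (-3 + l) = ((-7 + l)/(2*l) + l) + (-3 + l) = (l + (-7 + l)/(2*l)) + (-3 + l) = -3 + 2*l + (-7 + l)/(2*l))
Y(-3)*(-12) - 357 = ((½)*(-7 - 3*(-5 + 4*(-3)))/(-3))*(-12) - 357 = ((½)*(-⅓)*(-7 - 3*(-5 - 12)))*(-12) - 357 = ((½)*(-⅓)*(-7 - 3*(-17)))*(-12) - 357 = ((½)*(-⅓)*(-7 + 51))*(-12) - 357 = ((½)*(-⅓)*44)*(-12) - 357 = -22/3*(-12) - 357 = 88 - 357 = -269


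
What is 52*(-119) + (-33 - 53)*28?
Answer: -8596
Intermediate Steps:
52*(-119) + (-33 - 53)*28 = -6188 - 86*28 = -6188 - 2408 = -8596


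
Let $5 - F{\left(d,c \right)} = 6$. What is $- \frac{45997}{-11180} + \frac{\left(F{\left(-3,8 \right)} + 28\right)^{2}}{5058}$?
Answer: $\frac{13377947}{3141580} \approx 4.2583$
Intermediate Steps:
$F{\left(d,c \right)} = -1$ ($F{\left(d,c \right)} = 5 - 6 = -1$)
$- \frac{45997}{-11180} + \frac{\left(F{\left(-3,8 \right)} + 28\right)^{2}}{5058} = - \frac{45997}{-11180} + \frac{\left(-1 + 28\right)^{2}}{5058} = \left(-45997\right) \left(- \frac{1}{11180}\right) + 27^{2} \cdot \frac{1}{5058} = \frac{45997}{11180} + 729 \cdot \frac{1}{5058} = \frac{45997}{11180} + \frac{81}{562} = \frac{13377947}{3141580}$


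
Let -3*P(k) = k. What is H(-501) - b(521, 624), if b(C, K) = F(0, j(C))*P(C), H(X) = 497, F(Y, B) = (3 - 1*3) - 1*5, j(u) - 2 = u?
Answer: -1114/3 ≈ -371.33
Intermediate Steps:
j(u) = 2 + u
P(k) = -k/3
F(Y, B) = -5 (F(Y, B) = (3 - 3) - 5 = 0 - 5 = -5)
b(C, K) = 5*C/3 (b(C, K) = -(-5)*C/3 = 5*C/3)
H(-501) - b(521, 624) = 497 - 5*521/3 = 497 - 1*2605/3 = 497 - 2605/3 = -1114/3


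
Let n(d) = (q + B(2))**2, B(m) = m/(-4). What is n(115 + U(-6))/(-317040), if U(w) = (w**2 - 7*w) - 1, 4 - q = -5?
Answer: -289/1268160 ≈ -0.00022789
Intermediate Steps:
q = 9 (q = 4 - 1*(-5) = 4 + 5 = 9)
B(m) = -m/4 (B(m) = m*(-1/4) = -m/4)
U(w) = -1 + w**2 - 7*w
n(d) = 289/4 (n(d) = (9 - 1/4*2)**2 = (9 - 1/2)**2 = (17/2)**2 = 289/4)
n(115 + U(-6))/(-317040) = (289/4)/(-317040) = (289/4)*(-1/317040) = -289/1268160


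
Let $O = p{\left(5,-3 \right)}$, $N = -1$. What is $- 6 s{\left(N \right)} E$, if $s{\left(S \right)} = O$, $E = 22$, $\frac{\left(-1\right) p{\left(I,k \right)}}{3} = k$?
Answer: $-1188$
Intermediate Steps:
$p{\left(I,k \right)} = - 3 k$
$O = 9$ ($O = \left(-3\right) \left(-3\right) = 9$)
$s{\left(S \right)} = 9$
$- 6 s{\left(N \right)} E = \left(-6\right) 9 \cdot 22 = \left(-54\right) 22 = -1188$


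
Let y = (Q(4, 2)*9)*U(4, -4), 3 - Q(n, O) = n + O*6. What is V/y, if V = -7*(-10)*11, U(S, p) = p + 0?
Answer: 385/234 ≈ 1.6453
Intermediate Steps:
U(S, p) = p
Q(n, O) = 3 - n - 6*O (Q(n, O) = 3 - (n + O*6) = 3 - (n + 6*O) = 3 + (-n - 6*O) = 3 - n - 6*O)
y = 468 (y = ((3 - 1*4 - 6*2)*9)*(-4) = ((3 - 4 - 12)*9)*(-4) = -13*9*(-4) = -117*(-4) = 468)
V = 770 (V = 70*11 = 770)
V/y = 770/468 = 770*(1/468) = 385/234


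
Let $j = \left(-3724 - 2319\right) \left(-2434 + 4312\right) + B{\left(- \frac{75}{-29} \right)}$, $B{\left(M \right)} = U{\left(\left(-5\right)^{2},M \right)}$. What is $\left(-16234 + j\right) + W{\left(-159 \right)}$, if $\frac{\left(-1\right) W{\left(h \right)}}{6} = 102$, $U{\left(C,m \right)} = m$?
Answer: $- \frac{329602325}{29} \approx -1.1366 \cdot 10^{7}$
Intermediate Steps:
$B{\left(M \right)} = M$
$W{\left(h \right)} = -612$ ($W{\left(h \right)} = \left(-6\right) 102 = -612$)
$j = - \frac{329113791}{29}$ ($j = \left(-3724 - 2319\right) \left(-2434 + 4312\right) - \frac{75}{-29} = \left(-6043\right) 1878 - - \frac{75}{29} = -11348754 + \frac{75}{29} = - \frac{329113791}{29} \approx -1.1349 \cdot 10^{7}$)
$\left(-16234 + j\right) + W{\left(-159 \right)} = \left(-16234 - \frac{329113791}{29}\right) - 612 = - \frac{329584577}{29} - 612 = - \frac{329602325}{29}$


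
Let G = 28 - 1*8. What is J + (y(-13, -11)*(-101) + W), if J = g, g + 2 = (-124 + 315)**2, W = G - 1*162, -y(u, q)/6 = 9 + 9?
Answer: 47245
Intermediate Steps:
G = 20 (G = 28 - 8 = 20)
y(u, q) = -108 (y(u, q) = -6*(9 + 9) = -6*18 = -108)
W = -142 (W = 20 - 1*162 = 20 - 162 = -142)
g = 36479 (g = -2 + (-124 + 315)**2 = -2 + 191**2 = -2 + 36481 = 36479)
J = 36479
J + (y(-13, -11)*(-101) + W) = 36479 + (-108*(-101) - 142) = 36479 + (10908 - 142) = 36479 + 10766 = 47245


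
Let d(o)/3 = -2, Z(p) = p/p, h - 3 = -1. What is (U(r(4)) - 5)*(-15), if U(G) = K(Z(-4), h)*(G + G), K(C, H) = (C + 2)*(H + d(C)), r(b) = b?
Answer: 1515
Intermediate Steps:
h = 2 (h = 3 - 1 = 2)
Z(p) = 1
d(o) = -6 (d(o) = 3*(-2) = -6)
K(C, H) = (-6 + H)*(2 + C) (K(C, H) = (C + 2)*(H - 6) = (2 + C)*(-6 + H) = (-6 + H)*(2 + C))
U(G) = -24*G (U(G) = (-12 - 6*1 + 2*2 + 1*2)*(G + G) = (-12 - 6 + 4 + 2)*(2*G) = -24*G)
(U(r(4)) - 5)*(-15) = (-24*4 - 5)*(-15) = (-96 - 5)*(-15) = -101*(-15) = 1515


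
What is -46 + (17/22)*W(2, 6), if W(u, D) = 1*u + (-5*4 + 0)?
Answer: -659/11 ≈ -59.909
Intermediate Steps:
W(u, D) = -20 + u (W(u, D) = u + (-20 + 0) = u - 20 = -20 + u)
-46 + (17/22)*W(2, 6) = -46 + (17/22)*(-20 + 2) = -46 + (17*(1/22))*(-18) = -46 + (17/22)*(-18) = -46 - 153/11 = -659/11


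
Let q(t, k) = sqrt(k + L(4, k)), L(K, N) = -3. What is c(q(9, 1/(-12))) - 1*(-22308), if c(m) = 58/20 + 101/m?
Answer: 223109/10 - 202*I*sqrt(111)/37 ≈ 22311.0 - 57.519*I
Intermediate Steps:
q(t, k) = sqrt(-3 + k) (q(t, k) = sqrt(k - 3) = sqrt(-3 + k))
c(m) = 29/10 + 101/m (c(m) = 58*(1/20) + 101/m = 29/10 + 101/m)
c(q(9, 1/(-12))) - 1*(-22308) = (29/10 + 101/(sqrt(-3 + 1/(-12)))) - 1*(-22308) = (29/10 + 101/(sqrt(-3 - 1/12))) + 22308 = (29/10 + 101/(sqrt(-37/12))) + 22308 = (29/10 + 101/((I*sqrt(111)/6))) + 22308 = (29/10 + 101*(-2*I*sqrt(111)/37)) + 22308 = (29/10 - 202*I*sqrt(111)/37) + 22308 = 223109/10 - 202*I*sqrt(111)/37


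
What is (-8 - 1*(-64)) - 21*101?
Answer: -2065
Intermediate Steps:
(-8 - 1*(-64)) - 21*101 = (-8 + 64) - 2121 = 56 - 2121 = -2065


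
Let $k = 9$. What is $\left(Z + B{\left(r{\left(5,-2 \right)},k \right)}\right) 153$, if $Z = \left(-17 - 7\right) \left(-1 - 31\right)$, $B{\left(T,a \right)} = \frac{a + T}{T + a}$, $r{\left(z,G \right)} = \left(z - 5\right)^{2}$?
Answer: $117657$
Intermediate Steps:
$r{\left(z,G \right)} = \left(-5 + z\right)^{2}$
$B{\left(T,a \right)} = 1$ ($B{\left(T,a \right)} = \frac{T + a}{T + a} = 1$)
$Z = 768$ ($Z = \left(-24\right) \left(-32\right) = 768$)
$\left(Z + B{\left(r{\left(5,-2 \right)},k \right)}\right) 153 = \left(768 + 1\right) 153 = 769 \cdot 153 = 117657$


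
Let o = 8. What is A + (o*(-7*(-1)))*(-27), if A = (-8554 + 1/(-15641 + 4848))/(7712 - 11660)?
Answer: -21445050615/14203588 ≈ -1509.8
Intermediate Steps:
A = 30774441/14203588 (A = (-8554 + 1/(-10793))/(-3948) = (-8554 - 1/10793)*(-1/3948) = -92323323/10793*(-1/3948) = 30774441/14203588 ≈ 2.1667)
A + (o*(-7*(-1)))*(-27) = 30774441/14203588 + (8*(-7*(-1)))*(-27) = 30774441/14203588 + (8*7)*(-27) = 30774441/14203588 + 56*(-27) = 30774441/14203588 - 1512 = -21445050615/14203588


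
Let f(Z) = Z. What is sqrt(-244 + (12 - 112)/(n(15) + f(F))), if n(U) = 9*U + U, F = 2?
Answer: 3*I*sqrt(39254)/38 ≈ 15.642*I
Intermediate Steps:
n(U) = 10*U
sqrt(-244 + (12 - 112)/(n(15) + f(F))) = sqrt(-244 + (12 - 112)/(10*15 + 2)) = sqrt(-244 - 100/(150 + 2)) = sqrt(-244 - 100/152) = sqrt(-244 - 100*1/152) = sqrt(-244 - 25/38) = sqrt(-9297/38) = 3*I*sqrt(39254)/38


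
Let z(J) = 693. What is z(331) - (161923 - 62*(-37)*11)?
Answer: -186464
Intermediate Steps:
z(331) - (161923 - 62*(-37)*11) = 693 - (161923 - 62*(-37)*11) = 693 - (161923 - (-2294)*11) = 693 - (161923 - 1*(-25234)) = 693 - (161923 + 25234) = 693 - 1*187157 = 693 - 187157 = -186464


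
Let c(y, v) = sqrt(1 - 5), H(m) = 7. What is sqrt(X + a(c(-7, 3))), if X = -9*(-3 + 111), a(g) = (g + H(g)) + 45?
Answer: sqrt(-920 + 2*I) ≈ 0.03297 + 30.332*I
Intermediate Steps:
c(y, v) = 2*I (c(y, v) = sqrt(-4) = 2*I)
a(g) = 52 + g (a(g) = (g + 7) + 45 = (7 + g) + 45 = 52 + g)
X = -972 (X = -9*108 = -972)
sqrt(X + a(c(-7, 3))) = sqrt(-972 + (52 + 2*I)) = sqrt(-920 + 2*I)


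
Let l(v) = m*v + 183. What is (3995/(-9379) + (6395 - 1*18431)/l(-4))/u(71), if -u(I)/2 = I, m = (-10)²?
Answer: -112018729/289004506 ≈ -0.38760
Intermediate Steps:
m = 100
u(I) = -2*I
l(v) = 183 + 100*v (l(v) = 100*v + 183 = 183 + 100*v)
(3995/(-9379) + (6395 - 1*18431)/l(-4))/u(71) = (3995/(-9379) + (6395 - 1*18431)/(183 + 100*(-4)))/((-2*71)) = (3995*(-1/9379) + (6395 - 18431)/(183 - 400))/(-142) = (-3995/9379 - 12036/(-217))*(-1/142) = (-3995/9379 - 12036*(-1/217))*(-1/142) = (-3995/9379 + 12036/217)*(-1/142) = (112018729/2035243)*(-1/142) = -112018729/289004506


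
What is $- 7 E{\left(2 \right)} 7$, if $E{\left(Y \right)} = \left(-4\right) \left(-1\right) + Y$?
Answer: $-294$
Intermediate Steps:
$E{\left(Y \right)} = 4 + Y$
$- 7 E{\left(2 \right)} 7 = - 7 \left(4 + 2\right) 7 = \left(-7\right) 6 \cdot 7 = \left(-42\right) 7 = -294$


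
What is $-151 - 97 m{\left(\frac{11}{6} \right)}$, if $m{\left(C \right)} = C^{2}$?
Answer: $- \frac{17173}{36} \approx -477.03$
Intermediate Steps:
$-151 - 97 m{\left(\frac{11}{6} \right)} = -151 - 97 \left(\frac{11}{6}\right)^{2} = -151 - \frac{11737}{36} = - \frac{17173}{36}$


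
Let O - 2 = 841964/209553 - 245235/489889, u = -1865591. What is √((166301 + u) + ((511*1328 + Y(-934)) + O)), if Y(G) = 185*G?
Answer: I*√12577472252114092850571502533/102657709617 ≈ 1092.5*I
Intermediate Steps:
O = 566394591275/102657709617 (O = 2 + (841964/209553 - 245235/489889) = 2 + 361079172041/102657709617 = 566394591275/102657709617 ≈ 5.5173)
√((166301 + u) + ((511*1328 + Y(-934)) + O)) = √((166301 - 1865591) + ((511*1328 + 185*(-934)) + 566394591275/102657709617)) = √(-1699290 + ((678608 - 172790) + 566394591275/102657709617)) = √(-1699290 + (505818 + 566394591275/102657709617)) = √(-1699290 + 51926683757642981/102657709617) = √(-122518535617428949/102657709617) = I*√12577472252114092850571502533/102657709617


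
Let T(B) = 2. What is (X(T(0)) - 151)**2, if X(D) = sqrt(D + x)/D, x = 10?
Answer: (151 - sqrt(3))**2 ≈ 22281.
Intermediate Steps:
X(D) = sqrt(10 + D)/D (X(D) = sqrt(D + 10)/D = sqrt(10 + D)/D)
(X(T(0)) - 151)**2 = (sqrt(10 + 2)/2 - 151)**2 = (sqrt(12)/2 - 151)**2 = ((2*sqrt(3))/2 - 151)**2 = (sqrt(3) - 151)**2 = (-151 + sqrt(3))**2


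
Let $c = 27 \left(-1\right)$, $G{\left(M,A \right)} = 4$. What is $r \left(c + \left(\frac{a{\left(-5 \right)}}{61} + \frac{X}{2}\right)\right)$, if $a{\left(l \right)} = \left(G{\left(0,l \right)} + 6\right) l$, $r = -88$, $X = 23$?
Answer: $\frac{87604}{61} \approx 1436.1$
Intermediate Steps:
$a{\left(l \right)} = 10 l$ ($a{\left(l \right)} = \left(4 + 6\right) l = 10 l$)
$c = -27$
$r \left(c + \left(\frac{a{\left(-5 \right)}}{61} + \frac{X}{2}\right)\right) = - 88 \left(-27 + \left(\frac{10 \left(-5\right)}{61} + \frac{23}{2}\right)\right) = - 88 \left(-27 + \left(\left(-50\right) \frac{1}{61} + 23 \cdot \frac{1}{2}\right)\right) = - 88 \left(-27 + \left(- \frac{50}{61} + \frac{23}{2}\right)\right) = - 88 \left(-27 + \frac{1303}{122}\right) = \left(-88\right) \left(- \frac{1991}{122}\right) = \frac{87604}{61}$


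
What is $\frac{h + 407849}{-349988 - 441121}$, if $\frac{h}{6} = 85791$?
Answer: $- \frac{922595}{791109} \approx -1.1662$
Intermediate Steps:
$h = 514746$ ($h = 6 \cdot 85791 = 514746$)
$\frac{h + 407849}{-349988 - 441121} = \frac{514746 + 407849}{-349988 - 441121} = \frac{922595}{-791109} = 922595 \left(- \frac{1}{791109}\right) = - \frac{922595}{791109}$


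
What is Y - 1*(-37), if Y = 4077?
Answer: 4114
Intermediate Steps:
Y - 1*(-37) = 4077 - 1*(-37) = 4077 + 37 = 4114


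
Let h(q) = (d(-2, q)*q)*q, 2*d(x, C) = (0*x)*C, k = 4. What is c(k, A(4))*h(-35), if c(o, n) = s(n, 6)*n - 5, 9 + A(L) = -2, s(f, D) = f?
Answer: 0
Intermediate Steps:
A(L) = -11 (A(L) = -9 - 2 = -11)
d(x, C) = 0 (d(x, C) = ((0*x)*C)/2 = (0*C)/2 = (1/2)*0 = 0)
c(o, n) = -5 + n**2 (c(o, n) = n*n - 5 = n**2 - 5 = -5 + n**2)
h(q) = 0 (h(q) = (0*q)*q = 0*q = 0)
c(k, A(4))*h(-35) = (-5 + (-11)**2)*0 = (-5 + 121)*0 = 116*0 = 0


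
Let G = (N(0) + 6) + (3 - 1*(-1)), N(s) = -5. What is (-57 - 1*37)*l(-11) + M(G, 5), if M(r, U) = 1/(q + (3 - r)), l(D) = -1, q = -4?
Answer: 563/6 ≈ 93.833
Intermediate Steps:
G = 5 (G = (-5 + 6) + (3 - 1*(-1)) = 1 + (3 + 1) = 1 + 4 = 5)
M(r, U) = 1/(-1 - r) (M(r, U) = 1/(-4 + (3 - r)) = 1/(-1 - r))
(-57 - 1*37)*l(-11) + M(G, 5) = (-57 - 1*37)*(-1) - 1/(1 + 5) = (-57 - 37)*(-1) - 1/6 = -94*(-1) - 1*⅙ = 94 - ⅙ = 563/6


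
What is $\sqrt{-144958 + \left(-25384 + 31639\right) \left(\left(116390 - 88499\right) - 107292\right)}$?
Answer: $i \sqrt{496798213} \approx 22289.0 i$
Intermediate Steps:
$\sqrt{-144958 + \left(-25384 + 31639\right) \left(\left(116390 - 88499\right) - 107292\right)} = \sqrt{-144958 + 6255 \left(27891 - 107292\right)} = \sqrt{-144958 + 6255 \left(-79401\right)} = \sqrt{-144958 - 496653255} = \sqrt{-496798213} = i \sqrt{496798213}$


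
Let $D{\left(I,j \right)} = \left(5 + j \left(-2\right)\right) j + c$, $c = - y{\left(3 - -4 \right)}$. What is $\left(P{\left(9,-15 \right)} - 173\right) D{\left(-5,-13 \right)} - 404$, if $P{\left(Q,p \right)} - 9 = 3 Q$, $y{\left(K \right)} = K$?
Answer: $55766$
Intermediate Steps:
$P{\left(Q,p \right)} = 9 + 3 Q$
$c = -7$ ($c = - (3 - -4) = - (3 + 4) = \left(-1\right) 7 = -7$)
$D{\left(I,j \right)} = -7 + j \left(5 - 2 j\right)$ ($D{\left(I,j \right)} = \left(5 + j \left(-2\right)\right) j - 7 = \left(5 - 2 j\right) j - 7 = j \left(5 - 2 j\right) - 7 = -7 + j \left(5 - 2 j\right)$)
$\left(P{\left(9,-15 \right)} - 173\right) D{\left(-5,-13 \right)} - 404 = \left(\left(9 + 3 \cdot 9\right) - 173\right) \left(-7 - 2 \left(-13\right)^{2} + 5 \left(-13\right)\right) - 404 = \left(\left(9 + 27\right) - 173\right) \left(-7 - 338 - 65\right) - 404 = \left(36 - 173\right) \left(-7 - 338 - 65\right) - 404 = \left(-137\right) \left(-410\right) - 404 = 56170 - 404 = 55766$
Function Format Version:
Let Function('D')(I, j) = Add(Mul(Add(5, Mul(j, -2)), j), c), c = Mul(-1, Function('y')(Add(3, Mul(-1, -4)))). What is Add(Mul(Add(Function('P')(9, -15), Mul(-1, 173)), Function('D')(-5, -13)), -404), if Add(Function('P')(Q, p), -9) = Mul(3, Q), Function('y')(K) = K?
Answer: 55766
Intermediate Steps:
Function('P')(Q, p) = Add(9, Mul(3, Q))
c = -7 (c = Mul(-1, Add(3, Mul(-1, -4))) = Mul(-1, Add(3, 4)) = Mul(-1, 7) = -7)
Function('D')(I, j) = Add(-7, Mul(j, Add(5, Mul(-2, j)))) (Function('D')(I, j) = Add(Mul(Add(5, Mul(j, -2)), j), -7) = Add(Mul(Add(5, Mul(-2, j)), j), -7) = Add(Mul(j, Add(5, Mul(-2, j))), -7) = Add(-7, Mul(j, Add(5, Mul(-2, j)))))
Add(Mul(Add(Function('P')(9, -15), Mul(-1, 173)), Function('D')(-5, -13)), -404) = Add(Mul(Add(Add(9, Mul(3, 9)), Mul(-1, 173)), Add(-7, Mul(-2, Pow(-13, 2)), Mul(5, -13))), -404) = Add(Mul(Add(Add(9, 27), -173), Add(-7, Mul(-2, 169), -65)), -404) = Add(Mul(Add(36, -173), Add(-7, -338, -65)), -404) = Add(Mul(-137, -410), -404) = Add(56170, -404) = 55766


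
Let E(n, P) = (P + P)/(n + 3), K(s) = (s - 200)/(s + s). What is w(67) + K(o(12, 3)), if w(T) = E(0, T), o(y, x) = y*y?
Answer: 1601/36 ≈ 44.472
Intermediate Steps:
o(y, x) = y**2
K(s) = (-200 + s)/(2*s) (K(s) = (-200 + s)/((2*s)) = (-200 + s)*(1/(2*s)) = (-200 + s)/(2*s))
E(n, P) = 2*P/(3 + n) (E(n, P) = (2*P)/(3 + n) = 2*P/(3 + n))
w(T) = 2*T/3 (w(T) = 2*T/(3 + 0) = 2*T/3)
w(67) + K(o(12, 3)) = (2/3)*67 + (-200 + 12**2)/(2*(12**2)) = 134/3 + (1/2)*(-200 + 144)/144 = 134/3 + (1/2)*(1/144)*(-56) = 134/3 - 7/36 = 1601/36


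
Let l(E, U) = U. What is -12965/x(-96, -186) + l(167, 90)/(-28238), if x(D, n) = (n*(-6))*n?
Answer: 173711915/2930765544 ≈ 0.059272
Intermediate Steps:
x(D, n) = -6*n**2 (x(D, n) = (-6*n)*n = -6*n**2)
-12965/x(-96, -186) + l(167, 90)/(-28238) = -12965/((-6*(-186)**2)) + 90/(-28238) = -12965/((-6*34596)) + 90*(-1/28238) = -12965/(-207576) - 45/14119 = -12965*(-1/207576) - 45/14119 = 12965/207576 - 45/14119 = 173711915/2930765544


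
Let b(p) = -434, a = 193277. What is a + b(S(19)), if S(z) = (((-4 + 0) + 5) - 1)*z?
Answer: 192843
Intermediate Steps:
S(z) = 0 (S(z) = ((-4 + 5) - 1)*z = (1 - 1)*z = 0*z = 0)
a + b(S(19)) = 193277 - 434 = 192843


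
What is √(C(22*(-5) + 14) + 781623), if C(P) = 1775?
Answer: √783398 ≈ 885.10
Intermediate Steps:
√(C(22*(-5) + 14) + 781623) = √(1775 + 781623) = √783398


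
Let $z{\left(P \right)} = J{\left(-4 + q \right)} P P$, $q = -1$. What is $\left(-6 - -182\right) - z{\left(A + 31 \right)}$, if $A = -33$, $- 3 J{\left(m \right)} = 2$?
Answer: $\frac{536}{3} \approx 178.67$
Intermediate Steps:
$J{\left(m \right)} = - \frac{2}{3}$ ($J{\left(m \right)} = \left(- \frac{1}{3}\right) 2 = - \frac{2}{3}$)
$z{\left(P \right)} = - \frac{2 P^{2}}{3}$ ($z{\left(P \right)} = - \frac{2 P}{3} P = - \frac{2 P^{2}}{3}$)
$\left(-6 - -182\right) - z{\left(A + 31 \right)} = \left(-6 - -182\right) - - \frac{2 \left(-33 + 31\right)^{2}}{3} = \left(-6 + 182\right) - - \frac{2 \left(-2\right)^{2}}{3} = 176 - \left(- \frac{2}{3}\right) 4 = 176 - - \frac{8}{3} = 176 + \frac{8}{3} = \frac{536}{3}$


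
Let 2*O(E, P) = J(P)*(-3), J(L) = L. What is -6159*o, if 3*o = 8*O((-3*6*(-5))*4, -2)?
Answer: -49272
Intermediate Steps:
O(E, P) = -3*P/2 (O(E, P) = (P*(-3))/2 = (-3*P)/2 = -3*P/2)
o = 8 (o = (8*(-3/2*(-2)))/3 = (8*3)/3 = (⅓)*24 = 8)
-6159*o = -6159*8 = -49272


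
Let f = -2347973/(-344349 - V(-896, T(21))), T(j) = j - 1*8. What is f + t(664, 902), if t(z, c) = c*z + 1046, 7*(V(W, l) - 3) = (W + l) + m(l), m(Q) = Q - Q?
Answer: 1445702386705/2409581 ≈ 5.9998e+5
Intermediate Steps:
m(Q) = 0
T(j) = -8 + j (T(j) = j - 8 = -8 + j)
V(W, l) = 3 + W/7 + l/7 (V(W, l) = 3 + ((W + l) + 0)/7 = 3 + (W + l)/7 = 3 + (W/7 + l/7) = 3 + W/7 + l/7)
t(z, c) = 1046 + c*z
f = 16435811/2409581 (f = -2347973/(-344349 - (3 + (1/7)*(-896) + (-8 + 21)/7)) = -2347973/(-344349 - (3 - 128 + (1/7)*13)) = -2347973/(-344349 - (3 - 128 + 13/7)) = -2347973/(-344349 - 1*(-862/7)) = -2347973/(-344349 + 862/7) = -2347973/(-2409581/7) = -2347973*(-7/2409581) = 16435811/2409581 ≈ 6.8210)
f + t(664, 902) = 16435811/2409581 + (1046 + 902*664) = 16435811/2409581 + (1046 + 598928) = 16435811/2409581 + 599974 = 1445702386705/2409581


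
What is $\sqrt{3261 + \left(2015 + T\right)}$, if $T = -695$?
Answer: $3 \sqrt{509} \approx 67.683$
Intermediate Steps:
$\sqrt{3261 + \left(2015 + T\right)} = \sqrt{3261 + \left(2015 - 695\right)} = \sqrt{3261 + 1320} = \sqrt{4581} = 3 \sqrt{509}$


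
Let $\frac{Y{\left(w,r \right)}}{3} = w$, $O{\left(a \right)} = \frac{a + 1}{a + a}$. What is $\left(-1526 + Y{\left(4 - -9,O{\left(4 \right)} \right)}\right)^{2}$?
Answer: $2211169$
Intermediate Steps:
$O{\left(a \right)} = \frac{1 + a}{2 a}$
$Y{\left(w,r \right)} = 3 w$
$\left(-1526 + Y{\left(4 - -9,O{\left(4 \right)} \right)}\right)^{2} = \left(-1526 + 3 \left(4 - -9\right)\right)^{2} = \left(-1526 + 3 \left(4 + 9\right)\right)^{2} = \left(-1526 + 3 \cdot 13\right)^{2} = \left(-1526 + 39\right)^{2} = \left(-1487\right)^{2} = 2211169$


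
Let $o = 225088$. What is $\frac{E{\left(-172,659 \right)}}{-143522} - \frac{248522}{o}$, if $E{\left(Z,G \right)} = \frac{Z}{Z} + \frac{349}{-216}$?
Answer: $- \frac{240760592245}{218059289568} \approx -1.1041$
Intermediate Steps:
$E{\left(Z,G \right)} = - \frac{133}{216}$ ($E{\left(Z,G \right)} = 1 + 349 \left(- \frac{1}{216}\right) = 1 - \frac{349}{216} = - \frac{133}{216}$)
$\frac{E{\left(-172,659 \right)}}{-143522} - \frac{248522}{o} = - \frac{133}{216 \left(-143522\right)} - \frac{248522}{225088} = \left(- \frac{133}{216}\right) \left(- \frac{1}{143522}\right) - \frac{124261}{112544} = \frac{133}{31000752} - \frac{124261}{112544} = - \frac{240760592245}{218059289568}$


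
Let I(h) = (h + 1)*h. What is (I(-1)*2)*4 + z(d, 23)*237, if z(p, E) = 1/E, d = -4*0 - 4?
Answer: 237/23 ≈ 10.304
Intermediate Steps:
d = -4 (d = 0 - 4 = -4)
I(h) = h*(1 + h) (I(h) = (1 + h)*h = h*(1 + h))
(I(-1)*2)*4 + z(d, 23)*237 = (-(1 - 1)*2)*4 + 237/23 = (-1*0*2)*4 + (1/23)*237 = (0*2)*4 + 237/23 = 0*4 + 237/23 = 0 + 237/23 = 237/23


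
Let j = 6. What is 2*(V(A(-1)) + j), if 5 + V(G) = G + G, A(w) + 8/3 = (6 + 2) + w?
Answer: 58/3 ≈ 19.333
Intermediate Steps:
A(w) = 16/3 + w (A(w) = -8/3 + ((6 + 2) + w) = -8/3 + (8 + w) = 16/3 + w)
V(G) = -5 + 2*G (V(G) = -5 + (G + G) = -5 + 2*G)
2*(V(A(-1)) + j) = 2*((-5 + 2*(16/3 - 1)) + 6) = 2*((-5 + 2*(13/3)) + 6) = 2*((-5 + 26/3) + 6) = 2*(11/3 + 6) = 2*(29/3) = 58/3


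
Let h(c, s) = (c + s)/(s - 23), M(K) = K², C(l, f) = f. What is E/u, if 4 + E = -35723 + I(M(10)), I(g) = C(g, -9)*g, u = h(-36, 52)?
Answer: -1062183/16 ≈ -66387.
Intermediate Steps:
h(c, s) = (c + s)/(-23 + s)
u = 16/29 (u = (-36 + 52)/(-23 + 52) = 16/29 ≈ 0.55172)
I(g) = -9*g
E = -36627 (E = -4 + (-35723 - 9*10²) = -4 + (-35723 - 9*100) = -4 + (-35723 - 900) = -4 - 36623 = -36627)
E/u = -36627/16/29 = -36627*29/16 = -1062183/16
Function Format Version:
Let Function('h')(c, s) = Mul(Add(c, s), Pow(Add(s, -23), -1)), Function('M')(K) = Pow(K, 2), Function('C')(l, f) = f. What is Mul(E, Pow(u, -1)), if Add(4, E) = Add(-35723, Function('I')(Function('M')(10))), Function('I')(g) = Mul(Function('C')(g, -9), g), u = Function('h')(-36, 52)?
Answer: Rational(-1062183, 16) ≈ -66387.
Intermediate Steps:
Function('h')(c, s) = Mul(Pow(Add(-23, s), -1), Add(c, s)) (Function('h')(c, s) = Mul(Add(c, s), Pow(Add(-23, s), -1)) = Mul(Pow(Add(-23, s), -1), Add(c, s)))
u = Rational(16, 29) (u = Mul(Pow(Add(-23, 52), -1), Add(-36, 52)) = Mul(Pow(29, -1), 16) = Mul(Rational(1, 29), 16) = Rational(16, 29) ≈ 0.55172)
Function('I')(g) = Mul(-9, g)
E = -36627 (E = Add(-4, Add(-35723, Mul(-9, Pow(10, 2)))) = Add(-4, Add(-35723, Mul(-9, 100))) = Add(-4, Add(-35723, -900)) = Add(-4, -36623) = -36627)
Mul(E, Pow(u, -1)) = Mul(-36627, Pow(Rational(16, 29), -1)) = Mul(-36627, Rational(29, 16)) = Rational(-1062183, 16)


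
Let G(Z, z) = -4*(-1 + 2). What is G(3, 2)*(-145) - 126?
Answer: 454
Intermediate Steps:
G(Z, z) = -4 (G(Z, z) = -4*1 = -4)
G(3, 2)*(-145) - 126 = -4*(-145) - 126 = 580 - 126 = 454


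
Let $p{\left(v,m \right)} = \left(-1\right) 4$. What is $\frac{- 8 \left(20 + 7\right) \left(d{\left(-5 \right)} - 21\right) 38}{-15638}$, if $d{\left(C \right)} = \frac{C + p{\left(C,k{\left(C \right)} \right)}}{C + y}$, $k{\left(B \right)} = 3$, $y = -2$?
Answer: $- \frac{566352}{54733} \approx -10.348$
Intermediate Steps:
$p{\left(v,m \right)} = -4$
$d{\left(C \right)} = \frac{-4 + C}{-2 + C}$ ($d{\left(C \right)} = \frac{C - 4}{C - 2} = \frac{-4 + C}{-2 + C}$)
$\frac{- 8 \left(20 + 7\right) \left(d{\left(-5 \right)} - 21\right) 38}{-15638} = \frac{- 8 \left(20 + 7\right) \left(\frac{-4 - 5}{-2 - 5} - 21\right) 38}{-15638} = - 8 \cdot 27 \left(\frac{1}{-7} \left(-9\right) - 21\right) 38 \left(- \frac{1}{15638}\right) = - 8 \cdot 27 \left(\left(- \frac{1}{7}\right) \left(-9\right) - 21\right) 38 \left(- \frac{1}{15638}\right) = - 8 \cdot 27 \left(\frac{9}{7} - 21\right) 38 \left(- \frac{1}{15638}\right) = - 8 \cdot 27 \left(- \frac{138}{7}\right) 38 \left(- \frac{1}{15638}\right) = \left(-8\right) \left(- \frac{3726}{7}\right) 38 \left(- \frac{1}{15638}\right) = \frac{29808}{7} \cdot 38 \left(- \frac{1}{15638}\right) = \frac{1132704}{7} \left(- \frac{1}{15638}\right) = - \frac{566352}{54733}$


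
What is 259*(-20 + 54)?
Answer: 8806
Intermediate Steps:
259*(-20 + 54) = 259*34 = 8806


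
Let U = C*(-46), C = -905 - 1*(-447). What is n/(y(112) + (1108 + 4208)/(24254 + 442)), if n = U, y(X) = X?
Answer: 43357944/230939 ≈ 187.75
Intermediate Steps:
C = -458 (C = -905 + 447 = -458)
U = 21068 (U = -458*(-46) = 21068)
n = 21068
n/(y(112) + (1108 + 4208)/(24254 + 442)) = 21068/(112 + (1108 + 4208)/(24254 + 442)) = 21068/(112 + 5316/24696) = 21068/(112 + 5316*(1/24696)) = 21068/(112 + 443/2058) = 21068/(230939/2058) = 21068*(2058/230939) = 43357944/230939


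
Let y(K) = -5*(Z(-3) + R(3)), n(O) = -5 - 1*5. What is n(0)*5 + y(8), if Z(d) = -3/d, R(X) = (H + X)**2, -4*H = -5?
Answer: -2325/16 ≈ -145.31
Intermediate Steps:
n(O) = -10 (n(O) = -5 - 5 = -10)
H = 5/4 (H = -1/4*(-5) = 5/4 ≈ 1.2500)
R(X) = (5/4 + X)**2
y(K) = -1525/16 (y(K) = -5*(-3/(-3) + (5 + 4*3)**2/16) = -5*(-3*(-1/3) + (5 + 12)**2/16) = -5*(1 + (1/16)*17**2) = -5*(1 + (1/16)*289) = -5*(1 + 289/16) = -5*305/16 = -1525/16)
n(0)*5 + y(8) = -10*5 - 1525/16 = -50 - 1525/16 = -2325/16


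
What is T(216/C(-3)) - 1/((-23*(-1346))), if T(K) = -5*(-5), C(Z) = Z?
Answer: 773949/30958 ≈ 25.000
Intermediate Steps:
T(K) = 25
T(216/C(-3)) - 1/((-23*(-1346))) = 25 - 1/((-23*(-1346))) = 25 - 1/30958 = 773949/30958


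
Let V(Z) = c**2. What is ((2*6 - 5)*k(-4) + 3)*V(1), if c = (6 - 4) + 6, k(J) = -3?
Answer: -1152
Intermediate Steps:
c = 8 (c = 2 + 6 = 8)
V(Z) = 64 (V(Z) = 8**2 = 64)
((2*6 - 5)*k(-4) + 3)*V(1) = ((2*6 - 5)*(-3) + 3)*64 = ((12 - 5)*(-3) + 3)*64 = (7*(-3) + 3)*64 = (-21 + 3)*64 = -18*64 = -1152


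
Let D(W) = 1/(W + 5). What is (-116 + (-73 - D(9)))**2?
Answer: 7006609/196 ≈ 35748.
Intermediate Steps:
D(W) = 1/(5 + W)
(-116 + (-73 - D(9)))**2 = (-116 + (-73 - 1/(5 + 9)))**2 = (-116 + (-73 - 1/14))**2 = (-116 - 1023/14)**2 = (-2647/14)**2 = 7006609/196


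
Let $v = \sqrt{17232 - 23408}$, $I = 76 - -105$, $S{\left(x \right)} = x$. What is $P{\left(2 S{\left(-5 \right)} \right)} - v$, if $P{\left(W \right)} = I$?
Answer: $181 - 4 i \sqrt{386} \approx 181.0 - 78.588 i$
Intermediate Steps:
$I = 181$ ($I = 76 + 105 = 181$)
$P{\left(W \right)} = 181$
$v = 4 i \sqrt{386}$ ($v = \sqrt{-6176} = 4 i \sqrt{386} \approx 78.588 i$)
$P{\left(2 S{\left(-5 \right)} \right)} - v = 181 - 4 i \sqrt{386}$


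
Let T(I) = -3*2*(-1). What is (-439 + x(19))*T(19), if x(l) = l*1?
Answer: -2520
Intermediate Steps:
T(I) = 6 (T(I) = -6*(-1) = 6)
x(l) = l
(-439 + x(19))*T(19) = (-439 + 19)*6 = -420*6 = -2520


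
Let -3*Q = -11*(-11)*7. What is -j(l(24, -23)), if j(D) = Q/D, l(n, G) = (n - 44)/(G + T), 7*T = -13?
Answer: 3509/10 ≈ 350.90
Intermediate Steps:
T = -13/7 (T = (1/7)*(-13) = -13/7 ≈ -1.8571)
Q = -847/3 (Q = -(-11*(-11))*7/3 = -121*7/3 = -1/3*847 = -847/3 ≈ -282.33)
l(n, G) = (-44 + n)/(-13/7 + G) (l(n, G) = (n - 44)/(G - 13/7) = (-44 + n)/(-13/7 + G))
j(D) = -847/(3*D)
-j(l(24, -23)) = -(-847)/(3*(7*(-44 + 24)/(-13 + 7*(-23)))) = -(-847)/(3*(7*(-20)/(-13 - 161))) = -(-847)/(3*(7*(-20)/(-174))) = -(-847)/(3*(7*(-1/174)*(-20))) = -(-847)/(3*70/87) = -(-847)*87/(3*70) = -1*(-3509/10) = 3509/10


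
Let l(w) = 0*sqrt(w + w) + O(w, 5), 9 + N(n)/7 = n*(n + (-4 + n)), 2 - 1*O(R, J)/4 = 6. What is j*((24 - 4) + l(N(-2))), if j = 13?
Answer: 52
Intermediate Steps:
O(R, J) = -16 (O(R, J) = 8 - 4*6 = 8 - 24 = -16)
N(n) = -63 + 7*n*(-4 + 2*n) (N(n) = -63 + 7*(n*(n + (-4 + n))) = -63 + 7*(n*(-4 + 2*n)) = -63 + 7*n*(-4 + 2*n))
l(w) = -16 (l(w) = 0*sqrt(w + w) - 16 = 0*sqrt(2*w) - 16 = 0*(sqrt(2)*sqrt(w)) - 16 = 0 - 16 = -16)
j*((24 - 4) + l(N(-2))) = 13*((24 - 4) - 16) = 13*(20 - 16) = 13*4 = 52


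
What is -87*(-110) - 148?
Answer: 9422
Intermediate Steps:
-87*(-110) - 148 = 9570 - 148 = 9422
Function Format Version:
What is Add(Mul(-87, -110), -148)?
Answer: 9422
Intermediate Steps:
Add(Mul(-87, -110), -148) = Add(9570, -148) = 9422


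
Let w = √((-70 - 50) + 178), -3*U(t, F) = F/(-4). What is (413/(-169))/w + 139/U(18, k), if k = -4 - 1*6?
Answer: -834/5 - 413*√58/9802 ≈ -167.12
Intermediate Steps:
k = -10 (k = -4 - 6 = -10)
U(t, F) = F/12 (U(t, F) = -F/(3*(-4)) = -F*(-1)/(3*4) = -(-1)*F/12 = F/12)
w = √58 (w = √(-120 + 178) = √58 ≈ 7.6158)
(413/(-169))/w + 139/U(18, k) = (413/(-169))/(√58) + 139/(((1/12)*(-10))) = (413*(-1/169))*(√58/58) + 139/(-⅚) = -413*√58/9802 + 139*(-6/5) = -413*√58/9802 - 834/5 = -834/5 - 413*√58/9802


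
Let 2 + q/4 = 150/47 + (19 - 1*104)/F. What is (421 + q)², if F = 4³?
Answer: 99970424761/565504 ≈ 1.7678e+5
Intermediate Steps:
F = 64
q = -411/752 (q = -8 + 4*(150/47 + (19 - 1*104)/64) = -8 + 4*(150*(1/47) + (19 - 104)*(1/64)) = -8 + 4*(150/47 - 85*1/64) = -8 + 4*(150/47 - 85/64) = -8 + 4*(5605/3008) = -8 + 5605/752 = -411/752 ≈ -0.54654)
(421 + q)² = (421 - 411/752)² = (316181/752)² = 99970424761/565504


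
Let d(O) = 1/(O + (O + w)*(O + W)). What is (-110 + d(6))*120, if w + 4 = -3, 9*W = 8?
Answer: -13335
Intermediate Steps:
W = 8/9 (W = (⅑)*8 = 8/9 ≈ 0.88889)
w = -7 (w = -4 - 3 = -7)
d(O) = 1/(O + (-7 + O)*(8/9 + O)) (d(O) = 1/(O + (O - 7)*(O + 8/9)) = 1/(O + (-7 + O)*(8/9 + O)))
(-110 + d(6))*120 = (-110 + 9/(-56 - 46*6 + 9*6²))*120 = (-110 + 9/(-56 - 276 + 9*36))*120 = (-110 + 9/(-56 - 276 + 324))*120 = (-110 + 9/(-8))*120 = (-110 + 9*(-⅛))*120 = (-110 - 9/8)*120 = -889/8*120 = -13335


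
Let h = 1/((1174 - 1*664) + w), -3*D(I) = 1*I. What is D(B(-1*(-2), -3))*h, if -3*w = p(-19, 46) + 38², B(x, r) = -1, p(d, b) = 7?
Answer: 1/79 ≈ 0.012658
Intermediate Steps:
w = -1451/3 (w = -(7 + 38²)/3 = -(7 + 1444)/3 = -⅓*1451 = -1451/3 ≈ -483.67)
D(I) = -I/3
h = 3/79 (h = 1/((1174 - 1*664) - 1451/3) = 1/((1174 - 664) - 1451/3) = 1/(510 - 1451/3) = 1/(79/3) = 3/79 ≈ 0.037975)
D(B(-1*(-2), -3))*h = -⅓*(-1)*(3/79) = (⅓)*(3/79) = 1/79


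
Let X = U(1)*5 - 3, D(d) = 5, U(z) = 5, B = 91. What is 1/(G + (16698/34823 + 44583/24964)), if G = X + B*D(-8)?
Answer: 869321372/416635657125 ≈ 0.0020865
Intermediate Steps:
X = 22 (X = 5*5 - 3 = 25 - 3 = 22)
G = 477 (G = 22 + 91*5 = 22 + 455 = 477)
1/(G + (16698/34823 + 44583/24964)) = 1/(477 + (16698/34823 + 44583/24964)) = 1/(477 + 1969362681/869321372) = 1/(416635657125/869321372) = 869321372/416635657125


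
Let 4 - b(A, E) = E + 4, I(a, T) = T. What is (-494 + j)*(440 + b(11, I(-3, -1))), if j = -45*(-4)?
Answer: -138474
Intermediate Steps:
j = 180
b(A, E) = -E (b(A, E) = 4 - (E + 4) = 4 - (4 + E) = 4 + (-4 - E) = -E)
(-494 + j)*(440 + b(11, I(-3, -1))) = (-494 + 180)*(440 - 1*(-1)) = -314*(440 + 1) = -314*441 = -138474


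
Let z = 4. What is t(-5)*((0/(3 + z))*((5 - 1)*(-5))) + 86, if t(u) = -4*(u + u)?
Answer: 86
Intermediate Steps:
t(u) = -8*u
t(-5)*((0/(3 + z))*((5 - 1)*(-5))) + 86 = (-8*(-5))*((0/(3 + 4))*((5 - 1)*(-5))) + 86 = 40*((0/7)*(4*(-5))) + 86 = 40*(((⅐)*0)*(-20)) + 86 = 40*(0*(-20)) + 86 = 40*0 + 86 = 0 + 86 = 86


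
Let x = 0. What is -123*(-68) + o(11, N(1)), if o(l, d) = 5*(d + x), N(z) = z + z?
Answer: 8374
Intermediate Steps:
N(z) = 2*z
o(l, d) = 5*d (o(l, d) = 5*(d + 0) = 5*d)
-123*(-68) + o(11, N(1)) = -123*(-68) + 5*(2*1) = 8364 + 5*2 = 8364 + 10 = 8374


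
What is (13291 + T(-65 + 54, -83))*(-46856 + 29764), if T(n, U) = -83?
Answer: -225751136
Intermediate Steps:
(13291 + T(-65 + 54, -83))*(-46856 + 29764) = (13291 - 83)*(-46856 + 29764) = 13208*(-17092) = -225751136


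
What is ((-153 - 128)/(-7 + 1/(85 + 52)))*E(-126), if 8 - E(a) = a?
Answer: 2579299/479 ≈ 5384.8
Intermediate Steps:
E(a) = 8 - a
((-153 - 128)/(-7 + 1/(85 + 52)))*E(-126) = ((-153 - 128)/(-7 + 1/(85 + 52)))*(8 - 1*(-126)) = (-281/(-7 + 1/137))*(8 + 126) = -281/(-7 + 1/137)*134 = -281/(-958/137)*134 = -281*(-137/958)*134 = (38497/958)*134 = 2579299/479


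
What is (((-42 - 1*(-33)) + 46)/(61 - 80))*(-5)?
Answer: 185/19 ≈ 9.7368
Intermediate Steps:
(((-42 - 1*(-33)) + 46)/(61 - 80))*(-5) = (((-42 + 33) + 46)/(-19))*(-5) = ((-9 + 46)*(-1/19))*(-5) = (37*(-1/19))*(-5) = -37/19*(-5) = 185/19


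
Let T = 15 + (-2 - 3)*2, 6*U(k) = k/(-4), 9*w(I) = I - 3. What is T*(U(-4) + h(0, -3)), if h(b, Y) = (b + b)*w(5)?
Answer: ⅚ ≈ 0.83333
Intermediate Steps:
w(I) = -⅓ + I/9 (w(I) = (I - 3)/9 = (-3 + I)/9 = -⅓ + I/9)
h(b, Y) = 4*b/9 (h(b, Y) = (b + b)*(-⅓ + (⅑)*5) = (2*b)*(-⅓ + 5/9) = (2*b)*(2/9) = 4*b/9)
U(k) = -k/24 (U(k) = (k/(-4))/6 = (k*(-¼))/6 = (-k/4)/6 = -k/24)
T = 5 (T = 15 - 5*2 = 15 - 10 = 5)
T*(U(-4) + h(0, -3)) = 5*(-1/24*(-4) + (4/9)*0) = 5*(⅙ + 0) = 5*(⅙) = ⅚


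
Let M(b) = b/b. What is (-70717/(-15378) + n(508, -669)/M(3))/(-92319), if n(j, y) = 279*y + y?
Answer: 2880536243/1419681582 ≈ 2.0290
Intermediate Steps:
M(b) = 1
n(j, y) = 280*y
(-70717/(-15378) + n(508, -669)/M(3))/(-92319) = (-70717/(-15378) + (280*(-669))/1)/(-92319) = (-70717*(-1/15378) - 187320*1)*(-1/92319) = (70717/15378 - 187320)*(-1/92319) = -2880536243/15378*(-1/92319) = 2880536243/1419681582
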